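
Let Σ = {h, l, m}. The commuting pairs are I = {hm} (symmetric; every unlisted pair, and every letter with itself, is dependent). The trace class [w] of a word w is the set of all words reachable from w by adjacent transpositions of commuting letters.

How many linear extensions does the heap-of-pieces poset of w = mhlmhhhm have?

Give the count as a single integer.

drop 0:m onto floor
drop 1:h onto floor
drop 2:l onto {0:m, 1:h}
drop 3:m onto {2:l}
drop 4:h onto {2:l}
drop 5:h onto {4:h}
drop 6:h onto {5:h}
drop 7:m onto {3:m}
ground layer = {0:m, 1:h}
drop-orders for the pieces not yet dropped (sum over which currently-grounded one goes next):
  1 to go: {6} 1  {7} 1
  2 to go: {3,7} 1  {5,6} 1  {6,7} 2
  3 to go: {3,6,7} 3  {4,5,6} 1  {5,6,7} 3
  4 to go: {3,5,6,7} 6  {4,5,6,7} 4
  5 to go: {3,4,5,6,7} 10
  6 to go: {2,3,4,5,6,7} 10
  if 0:m drops first: 10 orders
  if 1:h drops first: 10 orders
heap linearizations: 20

20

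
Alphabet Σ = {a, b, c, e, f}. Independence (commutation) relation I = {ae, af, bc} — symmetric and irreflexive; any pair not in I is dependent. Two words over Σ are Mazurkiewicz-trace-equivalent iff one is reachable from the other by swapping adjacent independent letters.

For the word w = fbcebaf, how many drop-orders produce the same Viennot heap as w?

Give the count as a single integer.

4

0(f) covers ∅
1(b) covers 0:f
2(c) covers 0:f
3(e) covers 1:b, 2:c
4(b) covers 3:e
5(a) covers 4:b
6(f) covers 4:b
floor of heap: 0:f
completions by unplaced set U, small U first (add the entries for U minus each lowest piece of U):
  |U|=1: {5}:1  {6}:1
  |U|=2: {5,6}:2
  |U|=3: {4,5,6}:2
  |U|=4: {3,4,5,6}:2
  |U|=5: {1,3,4,5,6}:2  {2,3,4,5,6}:2
  start at 0(f): 4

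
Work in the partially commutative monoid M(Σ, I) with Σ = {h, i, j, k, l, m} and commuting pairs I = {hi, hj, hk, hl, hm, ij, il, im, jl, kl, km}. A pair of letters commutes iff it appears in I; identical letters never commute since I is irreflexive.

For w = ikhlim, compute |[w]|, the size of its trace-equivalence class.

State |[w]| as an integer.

0(i) covers ∅
1(k) covers 0:i
2(h) covers ∅
3(l) covers ∅
4(i) covers 1:k
5(m) covers 3:l
floor of heap: 0:i, 2:h, 3:l
completions by unplaced set U, small U first (add the entries for U minus each lowest piece of U):
  |U|=1: {2}:1  {4}:1  {5}:1
  |U|=2: {1,4}:1  {2,4}:2  {2,5}:2  {3,5}:1  {4,5}:2
  |U|=3: {0,1,4}:1  {1,2,4}:3  {1,4,5}:3  {2,3,5}:3  {2,4,5}:6  {3,4,5}:3
  |U|=4: {0,1,2,4}:4  {0,1,4,5}:4  {1,2,4,5}:12  {1,3,4,5}:6  {2,3,4,5}:12
  start at 0(i): 30
  start at 2(h): 10
  start at 3(l): 20
sum over floor = 60

60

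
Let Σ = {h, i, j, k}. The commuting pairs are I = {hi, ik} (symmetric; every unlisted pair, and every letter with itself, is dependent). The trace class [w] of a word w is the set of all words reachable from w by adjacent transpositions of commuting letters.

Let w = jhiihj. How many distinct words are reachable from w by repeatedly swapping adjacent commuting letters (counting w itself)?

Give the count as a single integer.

drop 0:j onto floor
drop 1:h onto {0:j}
drop 2:i onto {0:j}
drop 3:i onto {2:i}
drop 4:h onto {1:h}
drop 5:j onto {3:i, 4:h}
ground layer = {0:j}
drop-orders for the pieces not yet dropped (sum over which currently-grounded one goes next):
  1 to go: {5} 1
  2 to go: {3,5} 1  {4,5} 1
  3 to go: {1,4,5} 1  {2,3,5} 1  {3,4,5} 2
  4 to go: {1,3,4,5} 3  {2,3,4,5} 3
  if 0:j drops first: 6 orders

6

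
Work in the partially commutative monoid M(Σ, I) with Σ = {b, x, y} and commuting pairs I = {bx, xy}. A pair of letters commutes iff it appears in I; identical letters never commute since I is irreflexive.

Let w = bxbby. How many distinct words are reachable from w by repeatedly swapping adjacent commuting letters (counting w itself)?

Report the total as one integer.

#0=b has no predecessor
#1=x has no predecessor
#2=b depends on [0:b]
#3=b depends on [2:b]
#4=y depends on [3:b]
sources: [0:b, 1:x]
N(rest) = Σ N(rest − s) over sources s of rest; N(one piece) = 1:
  size 1 → [1]=1  [4]=1
  size 2 → [1,4]=2  [3,4]=1
  size 3 → [1,3,4]=3  [2,3,4]=1
  first=0(b) contributes 4
  first=1(x) contributes 1
|[w]| = 5

5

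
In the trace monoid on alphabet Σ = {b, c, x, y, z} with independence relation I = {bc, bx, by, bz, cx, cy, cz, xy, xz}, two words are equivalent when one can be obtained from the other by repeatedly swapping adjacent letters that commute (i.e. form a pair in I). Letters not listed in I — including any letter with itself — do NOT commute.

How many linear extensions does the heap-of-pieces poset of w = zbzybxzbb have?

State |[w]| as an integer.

630

piece 0:z — minimal
piece 1:b — minimal
piece 2:z rests on {0:z}
piece 3:y rests on {2:z}
piece 4:b rests on {1:b}
piece 5:x — minimal
piece 6:z rests on {3:y}
piece 7:b rests on {4:b}
piece 8:b rests on {7:b}
minimal pieces: {0:z, 1:b, 5:x}
ways to finish when only these pieces remain (= sum over removing one remaining piece with nothing left below it):
  1 left: {5}→1  {6}→1  {8}→1
  2 left: {3,6}→1  {5,6}→2  {5,8}→2  {6,8}→2  {7,8}→1
  3 left: {2,3,6}→1  {3,5,6}→3  {3,6,8}→3  {4,7,8}→1  {5,6,8}→6  {5,7,8}→3  {6,7,8}→3
  4 left: {0,2,3,6}→1  {1,4,7,8}→1  {2,3,5,6}→4  {2,3,6,8}→4  {3,5,6,8}→12  {3,6,7,8}→6  {4,5,7,8}→4  {4,6,7,8}→4  {5,6,7,8}→12
  5 left: {0,2,3,5,6}→5  {0,2,3,6,8}→5  {1,4,5,7,8}→5  {1,4,6,7,8}→5  {2,3,5,6,8}→20  {2,3,6,7,8}→10  {3,4,6,7,8}→10  {3,5,6,7,8}→30  {4,5,6,7,8}→20
  6 left: {0,2,3,5,6,8}→30  {0,2,3,6,7,8}→15  {1,3,4,6,7,8}→15  {1,4,5,6,7,8}→30  {2,3,4,6,7,8}→20  {2,3,5,6,7,8}→60  {3,4,5,6,7,8}→60
  7 left: {0,2,3,4,6,7,8}→35  {0,2,3,5,6,7,8}→105  {1,2,3,4,6,7,8}→35  {1,3,4,5,6,7,8}→105  {2,3,4,5,6,7,8}→140
  placing 0:z first → 280 extensions
  placing 1:b first → 280 extensions
  placing 5:x first → 70 extensions
total linear extensions = 630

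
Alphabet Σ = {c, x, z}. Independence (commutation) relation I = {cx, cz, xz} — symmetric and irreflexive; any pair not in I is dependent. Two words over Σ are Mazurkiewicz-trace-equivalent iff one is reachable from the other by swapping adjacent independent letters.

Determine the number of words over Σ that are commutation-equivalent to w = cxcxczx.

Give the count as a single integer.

piece 0:c — minimal
piece 1:x — minimal
piece 2:c rests on {0:c}
piece 3:x rests on {1:x}
piece 4:c rests on {2:c}
piece 5:z — minimal
piece 6:x rests on {3:x}
minimal pieces: {0:c, 1:x, 5:z}
ways to finish when only these pieces remain (= sum over removing one remaining piece with nothing left below it):
  1 left: {4}→1  {5}→1  {6}→1
  2 left: {2,4}→1  {3,6}→1  {4,5}→2  {4,6}→2  {5,6}→2
  3 left: {0,2,4}→1  {1,3,6}→1  {2,4,5}→3  {2,4,6}→3  {3,4,6}→3  {3,5,6}→3  {4,5,6}→6
  4 left: {0,2,4,5}→4  {0,2,4,6}→4  {1,3,4,6}→4  {1,3,5,6}→4  {2,3,4,6}→6  {2,4,5,6}→12  {3,4,5,6}→12
  5 left: {0,2,3,4,6}→10  {0,2,4,5,6}→20  {1,2,3,4,6}→10  {1,3,4,5,6}→20  {2,3,4,5,6}→30
  placing 0:c first → 60 extensions
  placing 1:x first → 60 extensions
  placing 5:z first → 20 extensions
total linear extensions = 140

140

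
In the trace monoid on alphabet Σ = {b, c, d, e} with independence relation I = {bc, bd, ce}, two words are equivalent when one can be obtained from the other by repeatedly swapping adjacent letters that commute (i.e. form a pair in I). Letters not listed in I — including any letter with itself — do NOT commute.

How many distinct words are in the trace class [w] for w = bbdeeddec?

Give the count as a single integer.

0(b) covers ∅
1(b) covers 0:b
2(d) covers ∅
3(e) covers 1:b, 2:d
4(e) covers 3:e
5(d) covers 4:e
6(d) covers 5:d
7(e) covers 6:d
8(c) covers 6:d
floor of heap: 0:b, 2:d
completions by unplaced set U, small U first (add the entries for U minus each lowest piece of U):
  |U|=1: {7}:1  {8}:1
  |U|=2: {7,8}:2
  |U|=3: {6,7,8}:2
  |U|=4: {5,6,7,8}:2
  |U|=5: {4,5,6,7,8}:2
  |U|=6: {3,4,5,6,7,8}:2
  |U|=7: {1,3,4,5,6,7,8}:2  {2,3,4,5,6,7,8}:2
  start at 0(b): 4
  start at 2(d): 2
sum over floor = 6

6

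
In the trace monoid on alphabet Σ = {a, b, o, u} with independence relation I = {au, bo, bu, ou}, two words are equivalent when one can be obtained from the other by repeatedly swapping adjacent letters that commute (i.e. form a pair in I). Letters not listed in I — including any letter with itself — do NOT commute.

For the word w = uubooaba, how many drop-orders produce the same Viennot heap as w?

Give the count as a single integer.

84

#0=u has no predecessor
#1=u depends on [0:u]
#2=b has no predecessor
#3=o has no predecessor
#4=o depends on [3:o]
#5=a depends on [2:b, 4:o]
#6=b depends on [5:a]
#7=a depends on [6:b]
sources: [0:u, 2:b, 3:o]
N(rest) = Σ N(rest − s) over sources s of rest; N(one piece) = 1:
  size 1 → [1]=1  [7]=1
  size 2 → [0,1]=1  [1,7]=2  [6,7]=1
  size 3 → [0,1,7]=3  [1,6,7]=3  [5,6,7]=1
  size 4 → [0,1,6,7]=6  [1,5,6,7]=4  [2,5,6,7]=1  [4,5,6,7]=1
  size 5 → [0,1,5,6,7]=10  [1,2,5,6,7]=5  [1,4,5,6,7]=5  [2,4,5,6,7]=2  [3,4,5,6,7]=1
  size 6 → [0,1,2,5,6,7]=15  [0,1,4,5,6,7]=15  [1,2,4,5,6,7]=12  [1,3,4,5,6,7]=6  [2,3,4,5,6,7]=3
  first=0(u) contributes 21
  first=2(b) contributes 21
  first=3(o) contributes 42
|[w]| = 84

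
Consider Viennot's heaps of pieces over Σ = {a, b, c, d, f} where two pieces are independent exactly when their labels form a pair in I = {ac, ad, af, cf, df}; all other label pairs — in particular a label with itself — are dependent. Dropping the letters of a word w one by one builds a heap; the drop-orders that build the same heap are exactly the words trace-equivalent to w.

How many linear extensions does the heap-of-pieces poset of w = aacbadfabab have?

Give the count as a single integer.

drop 0:a onto floor
drop 1:a onto {0:a}
drop 2:c onto floor
drop 3:b onto {1:a, 2:c}
drop 4:a onto {3:b}
drop 5:d onto {3:b}
drop 6:f onto {3:b}
drop 7:a onto {4:a}
drop 8:b onto {5:d, 6:f, 7:a}
drop 9:a onto {8:b}
drop 10:b onto {9:a}
ground layer = {0:a, 2:c}
drop-orders for the pieces not yet dropped (sum over which currently-grounded one goes next):
  1 to go: {10} 1
  2 to go: {9,10} 1
  3 to go: {8,9,10} 1
  4 to go: {5,8,9,10} 1  {6,8,9,10} 1  {7,8,9,10} 1
  5 to go: {4,7,8,9,10} 1  {5,6,8,9,10} 2  {5,7,8,9,10} 2  {6,7,8,9,10} 2
  6 to go: {4,5,7,8,9,10} 3  {4,6,7,8,9,10} 3  {5,6,7,8,9,10} 6
  7 to go: {4,5,6,7,8,9,10} 12
  8 to go: {3,4,5,6,7,8,9,10} 12
  9 to go: {1,3,4,5,6,7,8,9,10} 12  {2,3,4,5,6,7,8,9,10} 12
  if 0:a drops first: 24 orders
  if 2:c drops first: 12 orders
heap linearizations: 36

36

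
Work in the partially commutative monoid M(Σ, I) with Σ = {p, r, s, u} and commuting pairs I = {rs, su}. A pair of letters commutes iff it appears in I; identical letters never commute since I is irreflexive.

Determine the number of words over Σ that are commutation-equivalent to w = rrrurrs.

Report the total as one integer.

7

0(r) covers ∅
1(r) covers 0:r
2(r) covers 1:r
3(u) covers 2:r
4(r) covers 3:u
5(r) covers 4:r
6(s) covers ∅
floor of heap: 0:r, 6:s
completions by unplaced set U, small U first (add the entries for U minus each lowest piece of U):
  |U|=1: {5}:1  {6}:1
  |U|=2: {4,5}:1  {5,6}:2
  |U|=3: {3,4,5}:1  {4,5,6}:3
  |U|=4: {2,3,4,5}:1  {3,4,5,6}:4
  |U|=5: {1,2,3,4,5}:1  {2,3,4,5,6}:5
  start at 0(r): 6
  start at 6(s): 1
sum over floor = 7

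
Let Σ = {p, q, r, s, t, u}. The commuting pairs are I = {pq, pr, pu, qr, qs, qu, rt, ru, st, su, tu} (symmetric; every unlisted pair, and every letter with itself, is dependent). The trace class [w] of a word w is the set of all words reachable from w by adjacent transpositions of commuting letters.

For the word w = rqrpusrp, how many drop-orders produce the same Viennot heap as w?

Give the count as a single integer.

336

piece 0:r — minimal
piece 1:q — minimal
piece 2:r rests on {0:r}
piece 3:p — minimal
piece 4:u — minimal
piece 5:s rests on {2:r, 3:p}
piece 6:r rests on {5:s}
piece 7:p rests on {5:s}
minimal pieces: {0:r, 1:q, 3:p, 4:u}
ways to finish when only these pieces remain (= sum over removing one remaining piece with nothing left below it):
  1 left: {1}→1  {4}→1  {6}→1  {7}→1
  2 left: {1,4}→2  {1,6}→2  {1,7}→2  {4,6}→2  {4,7}→2  {6,7}→2
  3 left: {1,4,6}→6  {1,4,7}→6  {1,6,7}→6  {4,6,7}→6  {5,6,7}→2
  4 left: {1,4,6,7}→24  {1,5,6,7}→8  {2,5,6,7}→2  {3,5,6,7}→2  {4,5,6,7}→8
  5 left: {0,2,5,6,7}→2  {1,2,5,6,7}→10  {1,3,5,6,7}→10  {1,4,5,6,7}→40  {2,3,5,6,7}→4  {2,4,5,6,7}→10  {3,4,5,6,7}→10
  6 left: {0,1,2,5,6,7}→12  {0,2,3,5,6,7}→6  {0,2,4,5,6,7}→12  {1,2,3,5,6,7}→24  {1,2,4,5,6,7}→60  {1,3,4,5,6,7}→60  {2,3,4,5,6,7}→24
  placing 0:r first → 168 extensions
  placing 1:q first → 42 extensions
  placing 3:p first → 84 extensions
  placing 4:u first → 42 extensions
total linear extensions = 336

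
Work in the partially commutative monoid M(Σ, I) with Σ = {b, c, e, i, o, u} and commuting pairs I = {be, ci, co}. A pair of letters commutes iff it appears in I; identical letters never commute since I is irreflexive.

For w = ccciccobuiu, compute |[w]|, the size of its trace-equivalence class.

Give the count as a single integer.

0(c) covers ∅
1(c) covers 0:c
2(c) covers 1:c
3(i) covers ∅
4(c) covers 2:c
5(c) covers 4:c
6(o) covers 3:i
7(b) covers 5:c, 6:o
8(u) covers 7:b
9(i) covers 8:u
10(u) covers 9:i
floor of heap: 0:c, 3:i
completions by unplaced set U, small U first (add the entries for U minus each lowest piece of U):
  |U|=1: {10}:1
  |U|=2: {9,10}:1
  |U|=3: {8,9,10}:1
  |U|=4: {7,8,9,10}:1
  |U|=5: {5,7,8,9,10}:1  {6,7,8,9,10}:1
  |U|=6: {3,6,7,8,9,10}:1  {4,5,7,8,9,10}:1  {5,6,7,8,9,10}:2
  |U|=7: {2,4,5,7,8,9,10}:1  {3,5,6,7,8,9,10}:3  {4,5,6,7,8,9,10}:3
  |U|=8: {1,2,4,5,7,8,9,10}:1  {2,4,5,6,7,8,9,10}:4  {3,4,5,6,7,8,9,10}:6
  |U|=9: {0,1,2,4,5,7,8,9,10}:1  {1,2,4,5,6,7,8,9,10}:5  {2,3,4,5,6,7,8,9,10}:10
  start at 0(c): 15
  start at 3(i): 6
sum over floor = 21

21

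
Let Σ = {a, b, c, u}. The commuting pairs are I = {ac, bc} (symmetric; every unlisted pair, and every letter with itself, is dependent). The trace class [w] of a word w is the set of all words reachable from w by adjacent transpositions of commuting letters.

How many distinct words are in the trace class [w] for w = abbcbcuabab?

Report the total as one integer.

drop 0:a onto floor
drop 1:b onto {0:a}
drop 2:b onto {1:b}
drop 3:c onto floor
drop 4:b onto {2:b}
drop 5:c onto {3:c}
drop 6:u onto {4:b, 5:c}
drop 7:a onto {6:u}
drop 8:b onto {7:a}
drop 9:a onto {8:b}
drop 10:b onto {9:a}
ground layer = {0:a, 3:c}
drop-orders for the pieces not yet dropped (sum over which currently-grounded one goes next):
  1 to go: {10} 1
  2 to go: {9,10} 1
  3 to go: {8,9,10} 1
  4 to go: {7,8,9,10} 1
  5 to go: {6,7,8,9,10} 1
  6 to go: {4,6,7,8,9,10} 1  {5,6,7,8,9,10} 1
  7 to go: {2,4,6,7,8,9,10} 1  {3,5,6,7,8,9,10} 1  {4,5,6,7,8,9,10} 2
  8 to go: {1,2,4,6,7,8,9,10} 1  {2,4,5,6,7,8,9,10} 3  {3,4,5,6,7,8,9,10} 3
  9 to go: {0,1,2,4,6,7,8,9,10} 1  {1,2,4,5,6,7,8,9,10} 4  {2,3,4,5,6,7,8,9,10} 6
  if 0:a drops first: 10 orders
  if 3:c drops first: 5 orders
heap linearizations: 15

15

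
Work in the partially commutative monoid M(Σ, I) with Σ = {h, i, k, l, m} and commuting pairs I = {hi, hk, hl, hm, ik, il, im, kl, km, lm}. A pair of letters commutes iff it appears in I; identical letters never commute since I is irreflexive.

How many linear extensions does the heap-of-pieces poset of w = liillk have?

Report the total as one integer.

0(l) covers ∅
1(i) covers ∅
2(i) covers 1:i
3(l) covers 0:l
4(l) covers 3:l
5(k) covers ∅
floor of heap: 0:l, 1:i, 5:k
completions by unplaced set U, small U first (add the entries for U minus each lowest piece of U):
  |U|=1: {2}:1  {4}:1  {5}:1
  |U|=2: {1,2}:1  {2,4}:2  {2,5}:2  {3,4}:1  {4,5}:2
  |U|=3: {0,3,4}:1  {1,2,4}:3  {1,2,5}:3  {2,3,4}:3  {2,4,5}:6  {3,4,5}:3
  |U|=4: {0,2,3,4}:4  {0,3,4,5}:4  {1,2,3,4}:6  {1,2,4,5}:12  {2,3,4,5}:12
  start at 0(l): 30
  start at 1(i): 20
  start at 5(k): 10
sum over floor = 60

60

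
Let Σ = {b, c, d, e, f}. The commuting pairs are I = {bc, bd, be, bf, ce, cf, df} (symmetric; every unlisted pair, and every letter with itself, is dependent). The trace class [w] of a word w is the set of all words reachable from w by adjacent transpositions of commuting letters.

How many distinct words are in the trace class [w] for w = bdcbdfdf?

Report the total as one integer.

piece 0:b — minimal
piece 1:d — minimal
piece 2:c rests on {1:d}
piece 3:b rests on {0:b}
piece 4:d rests on {2:c}
piece 5:f — minimal
piece 6:d rests on {4:d}
piece 7:f rests on {5:f}
minimal pieces: {0:b, 1:d, 5:f}
ways to finish when only these pieces remain (= sum over removing one remaining piece with nothing left below it):
  1 left: {3}→1  {6}→1  {7}→1
  2 left: {0,3}→1  {3,6}→2  {3,7}→2  {4,6}→1  {5,7}→1  {6,7}→2
  3 left: {0,3,6}→3  {0,3,7}→3  {2,4,6}→1  {3,4,6}→3  {3,5,7}→3  {3,6,7}→6  {4,6,7}→3  {5,6,7}→3
  4 left: {0,3,4,6}→6  {0,3,5,7}→6  {0,3,6,7}→12  {1,2,4,6}→1  {2,3,4,6}→4  {2,4,6,7}→4  {3,4,6,7}→12  {3,5,6,7}→12  {4,5,6,7}→6
  5 left: {0,2,3,4,6}→10  {0,3,4,6,7}→30  {0,3,5,6,7}→30  {1,2,3,4,6}→5  {1,2,4,6,7}→5  {2,3,4,6,7}→20  {2,4,5,6,7}→10  {3,4,5,6,7}→30
  6 left: {0,1,2,3,4,6}→15  {0,2,3,4,6,7}→60  {0,3,4,5,6,7}→90  {1,2,3,4,6,7}→30  {1,2,4,5,6,7}→15  {2,3,4,5,6,7}→60
  placing 0:b first → 105 extensions
  placing 1:d first → 210 extensions
  placing 5:f first → 105 extensions
total linear extensions = 420

420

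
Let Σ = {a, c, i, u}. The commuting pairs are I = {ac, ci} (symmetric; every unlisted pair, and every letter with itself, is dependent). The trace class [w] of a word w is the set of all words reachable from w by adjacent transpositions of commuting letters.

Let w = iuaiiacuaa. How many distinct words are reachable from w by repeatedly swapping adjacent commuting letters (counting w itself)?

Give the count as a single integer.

#0=i has no predecessor
#1=u depends on [0:i]
#2=a depends on [1:u]
#3=i depends on [2:a]
#4=i depends on [3:i]
#5=a depends on [4:i]
#6=c depends on [1:u]
#7=u depends on [5:a, 6:c]
#8=a depends on [7:u]
#9=a depends on [8:a]
sources: [0:i]
N(rest) = Σ N(rest − s) over sources s of rest; N(one piece) = 1:
  size 1 → [9]=1
  size 2 → [8,9]=1
  size 3 → [7,8,9]=1
  size 4 → [5,7,8,9]=1  [6,7,8,9]=1
  size 5 → [4,5,7,8,9]=1  [5,6,7,8,9]=2
  size 6 → [3,4,5,7,8,9]=1  [4,5,6,7,8,9]=3
  size 7 → [2,3,4,5,7,8,9]=1  [3,4,5,6,7,8,9]=4
  size 8 → [2,3,4,5,6,7,8,9]=5
  first=0(i) contributes 5

5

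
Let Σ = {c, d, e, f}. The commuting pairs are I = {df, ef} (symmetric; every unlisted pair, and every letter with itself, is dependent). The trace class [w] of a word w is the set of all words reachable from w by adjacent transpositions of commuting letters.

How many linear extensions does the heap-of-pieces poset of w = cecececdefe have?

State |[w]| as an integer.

piece 0:c — minimal
piece 1:e rests on {0:c}
piece 2:c rests on {1:e}
piece 3:e rests on {2:c}
piece 4:c rests on {3:e}
piece 5:e rests on {4:c}
piece 6:c rests on {5:e}
piece 7:d rests on {6:c}
piece 8:e rests on {7:d}
piece 9:f rests on {6:c}
piece 10:e rests on {8:e}
minimal pieces: {0:c}
ways to finish when only these pieces remain (= sum over removing one remaining piece with nothing left below it):
  1 left: {9}→1  {10}→1
  2 left: {8,10}→1  {9,10}→2
  3 left: {7,8,10}→1  {8,9,10}→3
  4 left: {7,8,9,10}→4
  5 left: {6,7,8,9,10}→4
  6 left: {5,6,7,8,9,10}→4
  7 left: {4,5,6,7,8,9,10}→4
  8 left: {3,4,5,6,7,8,9,10}→4
  9 left: {2,3,4,5,6,7,8,9,10}→4
  placing 0:c first → 4 extensions

4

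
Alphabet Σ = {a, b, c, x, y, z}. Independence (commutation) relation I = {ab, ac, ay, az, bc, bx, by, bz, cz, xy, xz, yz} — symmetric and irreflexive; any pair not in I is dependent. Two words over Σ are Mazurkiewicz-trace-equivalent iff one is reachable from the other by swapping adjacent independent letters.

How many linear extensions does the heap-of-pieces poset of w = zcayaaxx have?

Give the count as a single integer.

drop 0:z onto floor
drop 1:c onto floor
drop 2:a onto floor
drop 3:y onto {1:c}
drop 4:a onto {2:a}
drop 5:a onto {4:a}
drop 6:x onto {1:c, 5:a}
drop 7:x onto {6:x}
ground layer = {0:z, 1:c, 2:a}
drop-orders for the pieces not yet dropped (sum over which currently-grounded one goes next):
  1 to go: {0} 1  {3} 1  {7} 1
  2 to go: {0,3} 2  {0,7} 2  {3,7} 2  {6,7} 1
  3 to go: {0,3,7} 6  {0,6,7} 3  {3,6,7} 3  {5,6,7} 1
  4 to go: {0,3,6,7} 12  {0,5,6,7} 4  {1,3,6,7} 3  {3,5,6,7} 4  {4,5,6,7} 1
  5 to go: {0,1,3,6,7} 15  {0,3,5,6,7} 20  {0,4,5,6,7} 5  {1,3,5,6,7} 7  {2,4,5,6,7} 1  {3,4,5,6,7} 5
  6 to go: {0,1,3,5,6,7} 42  {0,2,4,5,6,7} 6  {0,3,4,5,6,7} 30  {1,3,4,5,6,7} 12  {2,3,4,5,6,7} 6
  if 0:z drops first: 18 orders
  if 1:c drops first: 42 orders
  if 2:a drops first: 84 orders
heap linearizations: 144

144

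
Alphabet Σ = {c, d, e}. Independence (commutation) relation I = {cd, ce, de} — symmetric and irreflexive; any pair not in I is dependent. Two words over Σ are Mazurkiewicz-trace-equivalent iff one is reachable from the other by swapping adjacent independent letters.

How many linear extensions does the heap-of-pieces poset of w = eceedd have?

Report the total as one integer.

60

#0=e has no predecessor
#1=c has no predecessor
#2=e depends on [0:e]
#3=e depends on [2:e]
#4=d has no predecessor
#5=d depends on [4:d]
sources: [0:e, 1:c, 4:d]
N(rest) = Σ N(rest − s) over sources s of rest; N(one piece) = 1:
  size 1 → [1]=1  [3]=1  [5]=1
  size 2 → [1,3]=2  [1,5]=2  [2,3]=1  [3,5]=2  [4,5]=1
  size 3 → [0,2,3]=1  [1,2,3]=3  [1,3,5]=6  [1,4,5]=3  [2,3,5]=3  [3,4,5]=3
  size 4 → [0,1,2,3]=4  [0,2,3,5]=4  [1,2,3,5]=12  [1,3,4,5]=12  [2,3,4,5]=6
  first=0(e) contributes 30
  first=1(c) contributes 10
  first=4(d) contributes 20
|[w]| = 60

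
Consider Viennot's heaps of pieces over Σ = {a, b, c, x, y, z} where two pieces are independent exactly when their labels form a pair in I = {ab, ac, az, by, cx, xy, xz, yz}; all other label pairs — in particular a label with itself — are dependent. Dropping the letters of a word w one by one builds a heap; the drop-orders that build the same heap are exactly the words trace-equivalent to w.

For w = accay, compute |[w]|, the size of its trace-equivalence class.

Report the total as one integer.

piece 0:a — minimal
piece 1:c — minimal
piece 2:c rests on {1:c}
piece 3:a rests on {0:a}
piece 4:y rests on {2:c, 3:a}
minimal pieces: {0:a, 1:c}
ways to finish when only these pieces remain (= sum over removing one remaining piece with nothing left below it):
  1 left: {4}→1
  2 left: {2,4}→1  {3,4}→1
  3 left: {0,3,4}→1  {1,2,4}→1  {2,3,4}→2
  placing 0:a first → 3 extensions
  placing 1:c first → 3 extensions
total linear extensions = 6

6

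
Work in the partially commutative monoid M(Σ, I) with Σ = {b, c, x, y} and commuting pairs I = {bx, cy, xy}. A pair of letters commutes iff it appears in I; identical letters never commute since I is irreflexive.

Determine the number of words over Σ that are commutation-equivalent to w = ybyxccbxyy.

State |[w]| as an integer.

drop 0:y onto floor
drop 1:b onto {0:y}
drop 2:y onto {1:b}
drop 3:x onto floor
drop 4:c onto {1:b, 3:x}
drop 5:c onto {4:c}
drop 6:b onto {2:y, 5:c}
drop 7:x onto {5:c}
drop 8:y onto {6:b}
drop 9:y onto {8:y}
ground layer = {0:y, 3:x}
drop-orders for the pieces not yet dropped (sum over which currently-grounded one goes next):
  1 to go: {7} 1  {9} 1
  2 to go: {7,9} 2  {8,9} 1
  3 to go: {6,8,9} 1  {7,8,9} 3
  4 to go: {2,6,8,9} 1  {6,7,8,9} 4
  5 to go: {2,6,7,8,9} 5  {5,6,7,8,9} 4
  6 to go: {2,5,6,7,8,9} 9  {4,5,6,7,8,9} 4
  7 to go: {2,4,5,6,7,8,9} 13  {3,4,5,6,7,8,9} 4
  8 to go: {1,2,4,5,6,7,8,9} 13  {2,3,4,5,6,7,8,9} 17
  if 0:y drops first: 30 orders
  if 3:x drops first: 13 orders
heap linearizations: 43

43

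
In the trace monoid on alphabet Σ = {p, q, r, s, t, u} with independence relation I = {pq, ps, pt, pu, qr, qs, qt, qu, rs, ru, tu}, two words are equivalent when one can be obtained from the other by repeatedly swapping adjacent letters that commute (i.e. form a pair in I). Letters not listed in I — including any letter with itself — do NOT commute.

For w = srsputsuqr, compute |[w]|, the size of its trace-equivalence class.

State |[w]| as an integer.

1080

#0=s has no predecessor
#1=r has no predecessor
#2=s depends on [0:s]
#3=p depends on [1:r]
#4=u depends on [2:s]
#5=t depends on [1:r, 2:s]
#6=s depends on [4:u, 5:t]
#7=u depends on [6:s]
#8=q has no predecessor
#9=r depends on [3:p, 5:t]
sources: [0:s, 1:r, 8:q]
N(rest) = Σ N(rest − s) over sources s of rest; N(one piece) = 1:
  size 1 → [7]=1  [8]=1  [9]=1
  size 2 → [3,9]=1  [6,7]=1  [7,8]=2  [7,9]=2  [8,9]=2
  size 3 → [3,7,9]=3  [3,8,9]=3  [4,6,7]=1  [6,7,8]=3  [6,7,9]=3  [7,8,9]=6
  size 4 → [3,6,7,9]=6  [3,7,8,9]=12  [4,6,7,8]=4  [4,6,7,9]=4  [5,6,7,9]=3  [6,7,8,9]=12
  size 5 → [3,4,6,7,9]=10  [3,5,6,7,9]=9  [3,6,7,8,9]=30  [4,5,6,7,9]=7  [4,6,7,8,9]=20  [5,6,7,8,9]=15
  size 6 → [1,3,5,6,7,9]=9  [2,4,5,6,7,9]=7  [3,4,5,6,7,9]=26  [3,4,6,7,8,9]=60  [3,5,6,7,8,9]=54  [4,5,6,7,8,9]=42
  size 7 → [0,2,4,5,6,7,9]=7  [1,3,4,5,6,7,9]=35  [1,3,5,6,7,8,9]=63  [2,3,4,5,6,7,9]=33  [2,4,5,6,7,8,9]=49  [3,4,5,6,7,8,9]=182
  size 8 → [0,2,3,4,5,6,7,9]=40  [0,2,4,5,6,7,8,9]=56  [1,2,3,4,5,6,7,9]=68  [1,3,4,5,6,7,8,9]=280  [2,3,4,5,6,7,8,9]=264
  first=0(s) contributes 612
  first=1(r) contributes 360
  first=8(q) contributes 108
|[w]| = 1080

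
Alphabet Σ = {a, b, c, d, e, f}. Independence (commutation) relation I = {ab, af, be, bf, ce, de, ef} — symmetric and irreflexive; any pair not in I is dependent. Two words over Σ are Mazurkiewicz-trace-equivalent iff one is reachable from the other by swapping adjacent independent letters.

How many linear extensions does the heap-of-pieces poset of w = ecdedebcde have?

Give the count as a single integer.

#0=e has no predecessor
#1=c has no predecessor
#2=d depends on [1:c]
#3=e depends on [0:e]
#4=d depends on [2:d]
#5=e depends on [3:e]
#6=b depends on [4:d]
#7=c depends on [6:b]
#8=d depends on [7:c]
#9=e depends on [5:e]
sources: [0:e, 1:c]
N(rest) = Σ N(rest − s) over sources s of rest; N(one piece) = 1:
  size 1 → [8]=1  [9]=1
  size 2 → [5,9]=1  [7,8]=1  [8,9]=2
  size 3 → [3,5,9]=1  [5,8,9]=3  [6,7,8]=1  [7,8,9]=3
  size 4 → [0,3,5,9]=1  [3,5,8,9]=4  [4,6,7,8]=1  [5,7,8,9]=6  [6,7,8,9]=4
  size 5 → [0,3,5,8,9]=5  [2,4,6,7,8]=1  [3,5,7,8,9]=10  [4,6,7,8,9]=5  [5,6,7,8,9]=10
  size 6 → [0,3,5,7,8,9]=15  [1,2,4,6,7,8]=1  [2,4,6,7,8,9]=6  [3,5,6,7,8,9]=20  [4,5,6,7,8,9]=15
  size 7 → [0,3,5,6,7,8,9]=35  [1,2,4,6,7,8,9]=7  [2,4,5,6,7,8,9]=21  [3,4,5,6,7,8,9]=35
  size 8 → [0,3,4,5,6,7,8,9]=70  [1,2,4,5,6,7,8,9]=28  [2,3,4,5,6,7,8,9]=56
  first=0(e) contributes 84
  first=1(c) contributes 126
|[w]| = 210

210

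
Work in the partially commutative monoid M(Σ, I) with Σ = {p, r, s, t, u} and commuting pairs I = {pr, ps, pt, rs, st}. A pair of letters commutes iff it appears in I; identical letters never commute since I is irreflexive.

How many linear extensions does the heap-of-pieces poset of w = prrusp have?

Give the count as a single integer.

0(p) covers ∅
1(r) covers ∅
2(r) covers 1:r
3(u) covers 0:p, 2:r
4(s) covers 3:u
5(p) covers 3:u
floor of heap: 0:p, 1:r
completions by unplaced set U, small U first (add the entries for U minus each lowest piece of U):
  |U|=1: {4}:1  {5}:1
  |U|=2: {4,5}:2
  |U|=3: {3,4,5}:2
  |U|=4: {0,3,4,5}:2  {2,3,4,5}:2
  start at 0(p): 2
  start at 1(r): 4
sum over floor = 6

6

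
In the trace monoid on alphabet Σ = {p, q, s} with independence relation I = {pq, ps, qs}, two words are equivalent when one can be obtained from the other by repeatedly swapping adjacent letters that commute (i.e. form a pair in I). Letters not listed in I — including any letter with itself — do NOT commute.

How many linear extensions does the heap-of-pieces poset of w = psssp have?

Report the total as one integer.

0(p) covers ∅
1(s) covers ∅
2(s) covers 1:s
3(s) covers 2:s
4(p) covers 0:p
floor of heap: 0:p, 1:s
completions by unplaced set U, small U first (add the entries for U minus each lowest piece of U):
  |U|=1: {3}:1  {4}:1
  |U|=2: {0,4}:1  {2,3}:1  {3,4}:2
  |U|=3: {0,3,4}:3  {1,2,3}:1  {2,3,4}:3
  start at 0(p): 4
  start at 1(s): 6
sum over floor = 10

10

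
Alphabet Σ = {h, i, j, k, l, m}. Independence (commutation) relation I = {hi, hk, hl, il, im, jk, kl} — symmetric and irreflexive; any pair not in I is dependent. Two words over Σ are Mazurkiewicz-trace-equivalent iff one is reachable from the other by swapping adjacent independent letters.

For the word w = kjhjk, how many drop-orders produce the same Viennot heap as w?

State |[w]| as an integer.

10

piece 0:k — minimal
piece 1:j — minimal
piece 2:h rests on {1:j}
piece 3:j rests on {2:h}
piece 4:k rests on {0:k}
minimal pieces: {0:k, 1:j}
ways to finish when only these pieces remain (= sum over removing one remaining piece with nothing left below it):
  1 left: {3}→1  {4}→1
  2 left: {0,4}→1  {2,3}→1  {3,4}→2
  3 left: {0,3,4}→3  {1,2,3}→1  {2,3,4}→3
  placing 0:k first → 4 extensions
  placing 1:j first → 6 extensions
total linear extensions = 10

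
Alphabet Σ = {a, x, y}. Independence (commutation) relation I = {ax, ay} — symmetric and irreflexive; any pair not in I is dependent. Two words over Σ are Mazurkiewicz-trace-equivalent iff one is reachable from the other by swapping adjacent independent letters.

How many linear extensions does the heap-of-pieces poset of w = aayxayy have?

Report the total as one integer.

35

piece 0:a — minimal
piece 1:a rests on {0:a}
piece 2:y — minimal
piece 3:x rests on {2:y}
piece 4:a rests on {1:a}
piece 5:y rests on {3:x}
piece 6:y rests on {5:y}
minimal pieces: {0:a, 2:y}
ways to finish when only these pieces remain (= sum over removing one remaining piece with nothing left below it):
  1 left: {4}→1  {6}→1
  2 left: {1,4}→1  {4,6}→2  {5,6}→1
  3 left: {0,1,4}→1  {1,4,6}→3  {3,5,6}→1  {4,5,6}→3
  4 left: {0,1,4,6}→4  {1,4,5,6}→6  {2,3,5,6}→1  {3,4,5,6}→4
  5 left: {0,1,4,5,6}→10  {1,3,4,5,6}→10  {2,3,4,5,6}→5
  placing 0:a first → 15 extensions
  placing 2:y first → 20 extensions
total linear extensions = 35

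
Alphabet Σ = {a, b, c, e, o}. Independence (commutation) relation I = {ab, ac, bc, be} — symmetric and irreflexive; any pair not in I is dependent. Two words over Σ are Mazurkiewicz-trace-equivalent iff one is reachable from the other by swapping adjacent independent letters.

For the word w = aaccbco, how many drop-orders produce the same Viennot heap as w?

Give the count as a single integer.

60

drop 0:a onto floor
drop 1:a onto {0:a}
drop 2:c onto floor
drop 3:c onto {2:c}
drop 4:b onto floor
drop 5:c onto {3:c}
drop 6:o onto {1:a, 4:b, 5:c}
ground layer = {0:a, 2:c, 4:b}
drop-orders for the pieces not yet dropped (sum over which currently-grounded one goes next):
  1 to go: {6} 1
  2 to go: {1,6} 1  {4,6} 1  {5,6} 1
  3 to go: {0,1,6} 1  {1,4,6} 2  {1,5,6} 2  {3,5,6} 1  {4,5,6} 2
  4 to go: {0,1,4,6} 3  {0,1,5,6} 3  {1,3,5,6} 3  {1,4,5,6} 6  {2,3,5,6} 1  {3,4,5,6} 3
  5 to go: {0,1,3,5,6} 6  {0,1,4,5,6} 12  {1,2,3,5,6} 4  {1,3,4,5,6} 12  {2,3,4,5,6} 4
  if 0:a drops first: 20 orders
  if 2:c drops first: 30 orders
  if 4:b drops first: 10 orders
heap linearizations: 60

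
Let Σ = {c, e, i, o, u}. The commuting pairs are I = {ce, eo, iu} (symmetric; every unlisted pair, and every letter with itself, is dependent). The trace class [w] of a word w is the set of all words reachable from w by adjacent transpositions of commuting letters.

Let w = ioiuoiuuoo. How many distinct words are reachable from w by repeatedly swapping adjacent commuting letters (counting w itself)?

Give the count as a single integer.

6

drop 0:i onto floor
drop 1:o onto {0:i}
drop 2:i onto {1:o}
drop 3:u onto {1:o}
drop 4:o onto {2:i, 3:u}
drop 5:i onto {4:o}
drop 6:u onto {4:o}
drop 7:u onto {6:u}
drop 8:o onto {5:i, 7:u}
drop 9:o onto {8:o}
ground layer = {0:i}
drop-orders for the pieces not yet dropped (sum over which currently-grounded one goes next):
  1 to go: {9} 1
  2 to go: {8,9} 1
  3 to go: {5,8,9} 1  {7,8,9} 1
  4 to go: {5,7,8,9} 2  {6,7,8,9} 1
  5 to go: {5,6,7,8,9} 3
  6 to go: {4,5,6,7,8,9} 3
  7 to go: {2,4,5,6,7,8,9} 3  {3,4,5,6,7,8,9} 3
  8 to go: {2,3,4,5,6,7,8,9} 6
  if 0:i drops first: 6 orders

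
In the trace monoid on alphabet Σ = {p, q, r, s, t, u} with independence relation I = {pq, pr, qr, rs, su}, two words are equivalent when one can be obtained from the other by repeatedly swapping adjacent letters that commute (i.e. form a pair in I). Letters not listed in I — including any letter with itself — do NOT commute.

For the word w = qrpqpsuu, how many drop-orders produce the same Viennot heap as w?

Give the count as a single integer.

0(q) covers ∅
1(r) covers ∅
2(p) covers ∅
3(q) covers 0:q
4(p) covers 2:p
5(s) covers 3:q, 4:p
6(u) covers 1:r, 3:q, 4:p
7(u) covers 6:u
floor of heap: 0:q, 1:r, 2:p
completions by unplaced set U, small U first (add the entries for U minus each lowest piece of U):
  |U|=1: {5}:1  {7}:1
  |U|=2: {5,7}:2  {6,7}:1
  |U|=3: {1,6,7}:1  {5,6,7}:3
  |U|=4: {1,5,6,7}:4  {3,5,6,7}:3  {4,5,6,7}:3
  |U|=5: {0,3,5,6,7}:3  {1,3,5,6,7}:7  {1,4,5,6,7}:7  {2,4,5,6,7}:3  {3,4,5,6,7}:6
  |U|=6: {0,1,3,5,6,7}:10  {0,3,4,5,6,7}:9  {1,2,4,5,6,7}:10  {1,3,4,5,6,7}:20  {2,3,4,5,6,7}:9
  start at 0(q): 39
  start at 1(r): 18
  start at 2(p): 39
sum over floor = 96

96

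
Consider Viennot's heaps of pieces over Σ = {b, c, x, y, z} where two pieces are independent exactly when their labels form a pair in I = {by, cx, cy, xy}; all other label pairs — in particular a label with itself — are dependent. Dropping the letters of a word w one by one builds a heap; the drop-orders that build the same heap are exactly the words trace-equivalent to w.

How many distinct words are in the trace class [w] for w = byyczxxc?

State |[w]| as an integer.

drop 0:b onto floor
drop 1:y onto floor
drop 2:y onto {1:y}
drop 3:c onto {0:b}
drop 4:z onto {2:y, 3:c}
drop 5:x onto {4:z}
drop 6:x onto {5:x}
drop 7:c onto {4:z}
ground layer = {0:b, 1:y}
drop-orders for the pieces not yet dropped (sum over which currently-grounded one goes next):
  1 to go: {6} 1  {7} 1
  2 to go: {5,6} 1  {6,7} 2
  3 to go: {5,6,7} 3
  4 to go: {4,5,6,7} 3
  5 to go: {2,4,5,6,7} 3  {3,4,5,6,7} 3
  6 to go: {0,3,4,5,6,7} 3  {1,2,4,5,6,7} 3  {2,3,4,5,6,7} 6
  if 0:b drops first: 9 orders
  if 1:y drops first: 9 orders
heap linearizations: 18

18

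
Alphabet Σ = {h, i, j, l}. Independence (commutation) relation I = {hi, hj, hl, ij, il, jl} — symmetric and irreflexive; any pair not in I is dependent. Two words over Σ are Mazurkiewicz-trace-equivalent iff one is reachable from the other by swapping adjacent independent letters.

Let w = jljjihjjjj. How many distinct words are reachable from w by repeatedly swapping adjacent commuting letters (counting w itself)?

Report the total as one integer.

720

#0=j has no predecessor
#1=l has no predecessor
#2=j depends on [0:j]
#3=j depends on [2:j]
#4=i has no predecessor
#5=h has no predecessor
#6=j depends on [3:j]
#7=j depends on [6:j]
#8=j depends on [7:j]
#9=j depends on [8:j]
sources: [0:j, 1:l, 4:i, 5:h]
N(rest) = Σ N(rest − s) over sources s of rest; N(one piece) = 1:
  size 1 → [1]=1  [4]=1  [5]=1  [9]=1
  size 2 → [1,4]=2  [1,5]=2  [1,9]=2  [4,5]=2  [4,9]=2  [5,9]=2  [8,9]=1
  size 3 → [1,4,5]=6  [1,4,9]=6  [1,5,9]=6  [1,8,9]=3  [4,5,9]=6  [4,8,9]=3  [5,8,9]=3  [7,8,9]=1
  size 4 → [1,4,5,9]=24  [1,4,8,9]=12  [1,5,8,9]=12  [1,7,8,9]=4  [4,5,8,9]=12  [4,7,8,9]=4  [5,7,8,9]=4  [6,7,8,9]=1
  size 5 → [1,4,5,8,9]=60  [1,4,7,8,9]=20  [1,5,7,8,9]=20  [1,6,7,8,9]=5  [3,6,7,8,9]=1  [4,5,7,8,9]=20  [4,6,7,8,9]=5  [5,6,7,8,9]=5
  size 6 → [1,3,6,7,8,9]=6  [1,4,5,7,8,9]=120  [1,4,6,7,8,9]=30  [1,5,6,7,8,9]=30  [2,3,6,7,8,9]=1  [3,4,6,7,8,9]=6  [3,5,6,7,8,9]=6  [4,5,6,7,8,9]=30
  size 7 → [0,2,3,6,7,8,9]=1  [1,2,3,6,7,8,9]=7  [1,3,4,6,7,8,9]=42  [1,3,5,6,7,8,9]=42  [1,4,5,6,7,8,9]=210  [2,3,4,6,7,8,9]=7  [2,3,5,6,7,8,9]=7  [3,4,5,6,7,8,9]=42
  size 8 → [0,1,2,3,6,7,8,9]=8  [0,2,3,4,6,7,8,9]=8  [0,2,3,5,6,7,8,9]=8  [1,2,3,4,6,7,8,9]=56  [1,2,3,5,6,7,8,9]=56  [1,3,4,5,6,7,8,9]=336  [2,3,4,5,6,7,8,9]=56
  first=0(j) contributes 504
  first=1(l) contributes 72
  first=4(i) contributes 72
  first=5(h) contributes 72
|[w]| = 720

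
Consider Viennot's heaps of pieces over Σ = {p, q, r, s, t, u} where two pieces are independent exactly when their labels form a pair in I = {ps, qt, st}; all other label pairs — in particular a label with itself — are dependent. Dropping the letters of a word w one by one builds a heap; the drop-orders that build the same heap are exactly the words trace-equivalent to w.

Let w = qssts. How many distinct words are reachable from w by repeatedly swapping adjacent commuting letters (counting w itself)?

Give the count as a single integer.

5

0(q) covers ∅
1(s) covers 0:q
2(s) covers 1:s
3(t) covers ∅
4(s) covers 2:s
floor of heap: 0:q, 3:t
completions by unplaced set U, small U first (add the entries for U minus each lowest piece of U):
  |U|=1: {3}:1  {4}:1
  |U|=2: {2,4}:1  {3,4}:2
  |U|=3: {1,2,4}:1  {2,3,4}:3
  start at 0(q): 4
  start at 3(t): 1
sum over floor = 5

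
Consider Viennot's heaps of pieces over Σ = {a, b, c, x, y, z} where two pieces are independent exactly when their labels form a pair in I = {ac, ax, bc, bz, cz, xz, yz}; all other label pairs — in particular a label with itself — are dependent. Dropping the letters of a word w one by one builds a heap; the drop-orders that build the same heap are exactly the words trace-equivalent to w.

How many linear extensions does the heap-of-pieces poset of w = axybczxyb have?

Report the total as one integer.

30

piece 0:a — minimal
piece 1:x — minimal
piece 2:y rests on {0:a, 1:x}
piece 3:b rests on {2:y}
piece 4:c rests on {2:y}
piece 5:z rests on {0:a}
piece 6:x rests on {3:b, 4:c}
piece 7:y rests on {6:x}
piece 8:b rests on {7:y}
minimal pieces: {0:a, 1:x}
ways to finish when only these pieces remain (= sum over removing one remaining piece with nothing left below it):
  1 left: {5}→1  {8}→1
  2 left: {5,8}→2  {7,8}→1
  3 left: {5,7,8}→3  {6,7,8}→1
  4 left: {3,6,7,8}→1  {4,6,7,8}→1  {5,6,7,8}→4
  5 left: {3,4,6,7,8}→2  {3,5,6,7,8}→5  {4,5,6,7,8}→5
  6 left: {2,3,4,6,7,8}→2  {3,4,5,6,7,8}→12
  7 left: {1,2,3,4,6,7,8}→2  {2,3,4,5,6,7,8}→14
  placing 0:a first → 16 extensions
  placing 1:x first → 14 extensions
total linear extensions = 30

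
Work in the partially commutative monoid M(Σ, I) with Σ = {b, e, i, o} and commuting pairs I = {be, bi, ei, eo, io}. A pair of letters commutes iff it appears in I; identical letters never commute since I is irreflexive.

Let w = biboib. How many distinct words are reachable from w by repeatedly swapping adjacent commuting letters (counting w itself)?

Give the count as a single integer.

0(b) covers ∅
1(i) covers ∅
2(b) covers 0:b
3(o) covers 2:b
4(i) covers 1:i
5(b) covers 3:o
floor of heap: 0:b, 1:i
completions by unplaced set U, small U first (add the entries for U minus each lowest piece of U):
  |U|=1: {4}:1  {5}:1
  |U|=2: {1,4}:1  {3,5}:1  {4,5}:2
  |U|=3: {1,4,5}:3  {2,3,5}:1  {3,4,5}:3
  |U|=4: {0,2,3,5}:1  {1,3,4,5}:6  {2,3,4,5}:4
  start at 0(b): 10
  start at 1(i): 5
sum over floor = 15

15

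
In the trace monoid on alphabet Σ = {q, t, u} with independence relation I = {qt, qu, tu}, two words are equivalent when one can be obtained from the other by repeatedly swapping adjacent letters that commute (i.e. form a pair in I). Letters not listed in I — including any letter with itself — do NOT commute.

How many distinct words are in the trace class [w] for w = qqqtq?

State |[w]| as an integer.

5

drop 0:q onto floor
drop 1:q onto {0:q}
drop 2:q onto {1:q}
drop 3:t onto floor
drop 4:q onto {2:q}
ground layer = {0:q, 3:t}
drop-orders for the pieces not yet dropped (sum over which currently-grounded one goes next):
  1 to go: {3} 1  {4} 1
  2 to go: {2,4} 1  {3,4} 2
  3 to go: {1,2,4} 1  {2,3,4} 3
  if 0:q drops first: 4 orders
  if 3:t drops first: 1 orders
heap linearizations: 5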